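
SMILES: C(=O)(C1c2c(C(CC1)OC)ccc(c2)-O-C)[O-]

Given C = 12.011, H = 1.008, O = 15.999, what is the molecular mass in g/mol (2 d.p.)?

235.26

Molecular formula: C13H15O4-.
M = 13×12.011 + 15×1.008 + 4×15.999 = 235.26 g/mol.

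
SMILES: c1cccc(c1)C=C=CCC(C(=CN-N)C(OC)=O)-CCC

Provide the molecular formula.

C18H24N2O2

Heavy atoms from the SMILES: 18 C, 2 N, 2 O.
Implicit hydrogens by atom environment:
  5 × C (aromatic): 1 H each → 5
  4 × C: 1 H each → 4
  3 × C: 2 H each → 6
  3 × C: no H
  2 × C: 3 H each → 6
  2 × O: no H
  1 × C (aromatic): no H
  1 × N: 2 H
  1 × N: 1 H
  Total hydrogens = 24.
Molecular formula: C18H24N2O2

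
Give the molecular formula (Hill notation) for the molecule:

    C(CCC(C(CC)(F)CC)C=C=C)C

C13H23F

Heavy atoms from the SMILES: 13 C, 1 F.
Implicit hydrogens by atom environment:
  6 × C: 2 H each → 12
  3 × C: 3 H each → 9
  2 × C: 1 H each → 2
  2 × C: no H
  1 × F: no H
  Total hydrogens = 23.
Molecular formula: C13H23F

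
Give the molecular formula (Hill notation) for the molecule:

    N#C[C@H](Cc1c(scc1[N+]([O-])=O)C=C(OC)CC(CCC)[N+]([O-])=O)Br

Heavy atoms from the SMILES: 1 Br, 15 C, 3 N, 5 O, 1 S.
Implicit hydrogens by atom environment:
  4 × C: 2 H each → 8
  3 × C: 1 H each → 3
  3 × C (aromatic): no H
  3 × O: no H
  2 × C: 3 H each → 6
  2 × C: no H
  2 × N (charge +1): no H
  2 × O (charge -1): no H
  1 × Br: no H
  1 × C (aromatic): 1 H
  1 × N: no H
  1 × S (aromatic): no H
  Total hydrogens = 18.
Molecular formula: C15H18BrN3O5S

C15H18BrN3O5S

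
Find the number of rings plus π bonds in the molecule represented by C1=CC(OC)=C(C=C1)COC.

Molecular formula from the SMILES: C9H12O2.
DoU = (2C + 2 + N − H − X)/2 = (2·9 + 2 + 0 − 12 − 0)/2 = 8/2 = 4.
(Structurally: 1 ring(s) + 3 π bond(s) = 4.)

4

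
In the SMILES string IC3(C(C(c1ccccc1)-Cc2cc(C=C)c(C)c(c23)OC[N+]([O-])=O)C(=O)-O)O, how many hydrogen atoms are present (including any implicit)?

20

Hydrogens are implicit in SMILES; fill each atom to its normal valence:
  6 × C (aromatic): 1 H each → 6
  6 × C (aromatic): no H
  3 × C: 2 H each → 6
  3 × C: 1 H each → 3
  3 × O: no H
  2 × C: no H
  2 × O: 1 H each → 2
  1 × C: 3 H
  1 × I: no H
  1 × N (charge +1): no H
  1 × O (charge -1): no H
  Total hydrogens = 20.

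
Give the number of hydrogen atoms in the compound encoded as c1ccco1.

4

Hydrogens are implicit in SMILES; fill each atom to its normal valence:
  4 × C (aromatic): 1 H each → 4
  1 × O (aromatic): no H
  Total hydrogens = 4.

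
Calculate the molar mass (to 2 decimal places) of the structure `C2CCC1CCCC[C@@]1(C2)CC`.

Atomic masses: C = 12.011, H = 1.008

Molecular formula: C12H22.
M = 12×12.011 + 22×1.008 = 166.31 g/mol.

166.31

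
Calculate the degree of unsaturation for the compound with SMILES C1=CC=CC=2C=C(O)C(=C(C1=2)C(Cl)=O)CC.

8

Molecular formula from the SMILES: C13H11ClO2.
DoU = (2C + 2 + N − H − X)/2 = (2·13 + 2 + 0 − 11 − 1)/2 = 16/2 = 8.
(Structurally: 2 ring(s) + 6 π bond(s) = 8.)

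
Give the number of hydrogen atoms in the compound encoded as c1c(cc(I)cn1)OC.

6

Hydrogens are implicit in SMILES; fill each atom to its normal valence:
  3 × C (aromatic): 1 H each → 3
  2 × C (aromatic): no H
  1 × C: 3 H
  1 × I: no H
  1 × N (aromatic): no H
  1 × O: no H
  Total hydrogens = 6.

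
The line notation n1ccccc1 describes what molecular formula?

C5H5N

Heavy atoms from the SMILES: 5 C, 1 N.
Implicit hydrogens by atom environment:
  5 × C (aromatic): 1 H each → 5
  1 × N (aromatic): no H
  Total hydrogens = 5.
Molecular formula: C5H5N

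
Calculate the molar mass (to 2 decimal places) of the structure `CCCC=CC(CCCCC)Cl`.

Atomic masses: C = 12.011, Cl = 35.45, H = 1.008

188.74

Molecular formula: C11H21Cl.
M = 11×12.011 + 1×35.45 + 21×1.008 = 188.74 g/mol.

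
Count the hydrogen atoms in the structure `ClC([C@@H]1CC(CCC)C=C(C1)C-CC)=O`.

Hydrogens are implicit in SMILES; fill each atom to its normal valence:
  6 × C: 2 H each → 12
  3 × C: 1 H each → 3
  2 × C: 3 H each → 6
  2 × C: no H
  1 × Cl: no H
  1 × O: no H
  Total hydrogens = 21.

21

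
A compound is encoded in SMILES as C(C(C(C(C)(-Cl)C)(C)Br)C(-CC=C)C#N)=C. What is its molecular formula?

Heavy atoms from the SMILES: 1 Br, 13 C, 1 Cl, 1 N.
Implicit hydrogens by atom environment:
  4 × C: 1 H each → 4
  3 × C: 3 H each → 9
  3 × C: 2 H each → 6
  3 × C: no H
  1 × Br: no H
  1 × Cl: no H
  1 × N: no H
  Total hydrogens = 19.
Molecular formula: C13H19BrClN

C13H19BrClN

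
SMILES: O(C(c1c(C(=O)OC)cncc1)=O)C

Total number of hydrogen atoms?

Hydrogens are implicit in SMILES; fill each atom to its normal valence:
  4 × O: no H
  3 × C (aromatic): 1 H each → 3
  2 × C: 3 H each → 6
  2 × C (aromatic): no H
  2 × C: no H
  1 × N (aromatic): no H
  Total hydrogens = 9.

9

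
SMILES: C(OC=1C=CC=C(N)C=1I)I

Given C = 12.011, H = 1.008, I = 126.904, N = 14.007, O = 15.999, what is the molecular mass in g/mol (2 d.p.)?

374.95

Molecular formula: C7H7I2NO.
M = 7×12.011 + 7×1.008 + 2×126.904 + 1×14.007 + 1×15.999 = 374.95 g/mol.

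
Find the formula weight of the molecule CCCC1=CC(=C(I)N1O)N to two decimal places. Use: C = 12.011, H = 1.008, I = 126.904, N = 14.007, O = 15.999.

266.08

Molecular formula: C7H11IN2O.
M = 7×12.011 + 11×1.008 + 1×126.904 + 2×14.007 + 1×15.999 = 266.08 g/mol.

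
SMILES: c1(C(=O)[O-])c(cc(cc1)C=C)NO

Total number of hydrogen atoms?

Hydrogens are implicit in SMILES; fill each atom to its normal valence:
  3 × C (aromatic): 1 H each → 3
  3 × C (aromatic): no H
  1 × C: 2 H
  1 × C: 1 H
  1 × C: no H
  1 × N: 1 H
  1 × O: 1 H
  1 × O: no H
  1 × O (charge -1): no H
  Total hydrogens = 8.

8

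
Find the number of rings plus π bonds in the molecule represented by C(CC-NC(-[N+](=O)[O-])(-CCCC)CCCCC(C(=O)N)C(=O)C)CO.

3

Molecular formula from the SMILES: C17H33N3O5.
DoU = (2C + 2 + N − H − X)/2 = (2·17 + 2 + 3 − 33 − 0)/2 = 6/2 = 3.
(Structurally: 0 ring(s) + 3 π bond(s) = 3.)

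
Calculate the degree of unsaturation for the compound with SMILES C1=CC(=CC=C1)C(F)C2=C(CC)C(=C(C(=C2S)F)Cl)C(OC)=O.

9

Molecular formula from the SMILES: C17H15ClF2O2S.
DoU = (2C + 2 + N − H − X)/2 = (2·17 + 2 + 0 − 15 − 3)/2 = 18/2 = 9.
(Structurally: 2 ring(s) + 7 π bond(s) = 9.)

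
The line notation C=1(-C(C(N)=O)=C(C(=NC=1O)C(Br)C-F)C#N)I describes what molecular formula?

C9H6BrFIN3O2

Heavy atoms from the SMILES: 1 Br, 9 C, 1 F, 1 I, 3 N, 2 O.
Implicit hydrogens by atom environment:
  5 × C (aromatic): no H
  2 × C: no H
  1 × Br: no H
  1 × C: 2 H
  1 × C: 1 H
  1 × F: no H
  1 × I: no H
  1 × N: 2 H
  1 × N (aromatic): no H
  1 × N: no H
  1 × O: 1 H
  1 × O: no H
  Total hydrogens = 6.
Molecular formula: C9H6BrFIN3O2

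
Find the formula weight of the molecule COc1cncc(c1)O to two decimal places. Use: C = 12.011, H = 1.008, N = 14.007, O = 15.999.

Molecular formula: C6H7NO2.
M = 6×12.011 + 7×1.008 + 1×14.007 + 2×15.999 = 125.13 g/mol.

125.13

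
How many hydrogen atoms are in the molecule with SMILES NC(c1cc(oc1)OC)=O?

Hydrogens are implicit in SMILES; fill each atom to its normal valence:
  2 × C (aromatic): 1 H each → 2
  2 × C (aromatic): no H
  2 × O: no H
  1 × C: 3 H
  1 × C: no H
  1 × N: 2 H
  1 × O (aromatic): no H
  Total hydrogens = 7.

7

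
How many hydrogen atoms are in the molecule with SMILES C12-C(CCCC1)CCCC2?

Hydrogens are implicit in SMILES; fill each atom to its normal valence:
  8 × C: 2 H each → 16
  2 × C: 1 H each → 2
  Total hydrogens = 18.

18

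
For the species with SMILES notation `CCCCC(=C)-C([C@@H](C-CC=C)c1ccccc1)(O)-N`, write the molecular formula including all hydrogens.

Heavy atoms from the SMILES: 18 C, 1 N, 1 O.
Implicit hydrogens by atom environment:
  7 × C: 2 H each → 14
  5 × C (aromatic): 1 H each → 5
  2 × C: 1 H each → 2
  2 × C: no H
  1 × C: 3 H
  1 × C (aromatic): no H
  1 × N: 2 H
  1 × O: 1 H
  Total hydrogens = 27.
Molecular formula: C18H27NO

C18H27NO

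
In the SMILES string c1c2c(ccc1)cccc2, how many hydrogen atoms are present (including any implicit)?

8

Hydrogens are implicit in SMILES; fill each atom to its normal valence:
  8 × C (aromatic): 1 H each → 8
  2 × C (aromatic): no H
  Total hydrogens = 8.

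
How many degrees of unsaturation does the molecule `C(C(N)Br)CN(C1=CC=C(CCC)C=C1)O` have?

4

Molecular formula from the SMILES: C12H19BrN2O.
DoU = (2C + 2 + N − H − X)/2 = (2·12 + 2 + 2 − 19 − 1)/2 = 8/2 = 4.
(Structurally: 1 ring(s) + 3 π bond(s) = 4.)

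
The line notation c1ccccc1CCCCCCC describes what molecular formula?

Heavy atoms from the SMILES: 13 C.
Implicit hydrogens by atom environment:
  6 × C: 2 H each → 12
  5 × C (aromatic): 1 H each → 5
  1 × C: 3 H
  1 × C (aromatic): no H
  Total hydrogens = 20.
Molecular formula: C13H20

C13H20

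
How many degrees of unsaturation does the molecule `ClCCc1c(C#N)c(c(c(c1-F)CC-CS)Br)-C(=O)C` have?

7

Molecular formula from the SMILES: C14H14BrClFNOS.
DoU = (2C + 2 + N − H − X)/2 = (2·14 + 2 + 1 − 14 − 3)/2 = 14/2 = 7.
(Structurally: 1 ring(s) + 6 π bond(s) = 7.)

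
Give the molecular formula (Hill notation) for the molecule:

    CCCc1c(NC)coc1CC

Heavy atoms from the SMILES: 10 C, 1 N, 1 O.
Implicit hydrogens by atom environment:
  3 × C: 3 H each → 9
  3 × C: 2 H each → 6
  3 × C (aromatic): no H
  1 × C (aromatic): 1 H
  1 × N: 1 H
  1 × O (aromatic): no H
  Total hydrogens = 17.
Molecular formula: C10H17NO

C10H17NO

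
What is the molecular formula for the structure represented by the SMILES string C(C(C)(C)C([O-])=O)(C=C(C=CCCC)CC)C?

Heavy atoms from the SMILES: 15 C, 2 O.
Implicit hydrogens by atom environment:
  5 × C: 3 H each → 15
  4 × C: 1 H each → 4
  3 × C: 2 H each → 6
  3 × C: no H
  1 × O: no H
  1 × O (charge -1): no H
  Total hydrogens = 25.
Net charge -1.
Molecular formula: C15H25O2-

C15H25O2-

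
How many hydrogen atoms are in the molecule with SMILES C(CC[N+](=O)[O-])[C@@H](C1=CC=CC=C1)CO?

15

Hydrogens are implicit in SMILES; fill each atom to its normal valence:
  5 × C (aromatic): 1 H each → 5
  4 × C: 2 H each → 8
  1 × C: 1 H
  1 × C (aromatic): no H
  1 × N (charge +1): no H
  1 × O: 1 H
  1 × O: no H
  1 × O (charge -1): no H
  Total hydrogens = 15.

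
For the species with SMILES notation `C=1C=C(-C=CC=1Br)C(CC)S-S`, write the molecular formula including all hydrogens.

Heavy atoms from the SMILES: 1 Br, 9 C, 2 S.
Implicit hydrogens by atom environment:
  4 × C (aromatic): 1 H each → 4
  2 × C (aromatic): no H
  1 × Br: no H
  1 × C: 3 H
  1 × C: 2 H
  1 × C: 1 H
  1 × S: 1 H
  1 × S: no H
  Total hydrogens = 11.
Molecular formula: C9H11BrS2

C9H11BrS2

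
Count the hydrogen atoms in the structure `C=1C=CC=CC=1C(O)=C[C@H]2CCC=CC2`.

Hydrogens are implicit in SMILES; fill each atom to its normal valence:
  5 × C (aromatic): 1 H each → 5
  4 × C: 1 H each → 4
  3 × C: 2 H each → 6
  1 × C: no H
  1 × C (aromatic): no H
  1 × O: 1 H
  Total hydrogens = 16.

16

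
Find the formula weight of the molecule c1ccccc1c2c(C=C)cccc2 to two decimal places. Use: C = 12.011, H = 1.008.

180.25

Molecular formula: C14H12.
M = 14×12.011 + 12×1.008 = 180.25 g/mol.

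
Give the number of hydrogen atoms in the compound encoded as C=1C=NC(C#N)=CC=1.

4

Hydrogens are implicit in SMILES; fill each atom to its normal valence:
  4 × C (aromatic): 1 H each → 4
  1 × C (aromatic): no H
  1 × C: no H
  1 × N (aromatic): no H
  1 × N: no H
  Total hydrogens = 4.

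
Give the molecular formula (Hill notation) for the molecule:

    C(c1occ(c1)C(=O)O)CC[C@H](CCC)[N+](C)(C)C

Heavy atoms from the SMILES: 15 C, 1 N, 3 O.
Implicit hydrogens by atom environment:
  5 × C: 2 H each → 10
  4 × C: 3 H each → 12
  2 × C (aromatic): 1 H each → 2
  2 × C (aromatic): no H
  1 × C: 1 H
  1 × C: no H
  1 × N (charge +1): no H
  1 × O: 1 H
  1 × O (aromatic): no H
  1 × O: no H
  Total hydrogens = 26.
Net charge +1.
Molecular formula: C15H26NO3+

C15H26NO3+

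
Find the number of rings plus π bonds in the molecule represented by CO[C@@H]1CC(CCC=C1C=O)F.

3

Molecular formula from the SMILES: C9H13FO2.
DoU = (2C + 2 + N − H − X)/2 = (2·9 + 2 + 0 − 13 − 1)/2 = 6/2 = 3.
(Structurally: 1 ring(s) + 2 π bond(s) = 3.)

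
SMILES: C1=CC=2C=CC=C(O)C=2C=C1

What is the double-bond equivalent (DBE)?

Molecular formula from the SMILES: C10H8O.
DoU = (2C + 2 + N − H − X)/2 = (2·10 + 2 + 0 − 8 − 0)/2 = 14/2 = 7.
(Structurally: 2 ring(s) + 5 π bond(s) = 7.)

7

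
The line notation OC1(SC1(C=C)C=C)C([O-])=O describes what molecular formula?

Heavy atoms from the SMILES: 7 C, 3 O, 1 S.
Implicit hydrogens by atom environment:
  3 × C: no H
  2 × C: 2 H each → 4
  2 × C: 1 H each → 2
  1 × O: 1 H
  1 × O: no H
  1 × O (charge -1): no H
  1 × S: no H
  Total hydrogens = 7.
Net charge -1.
Molecular formula: C7H7O3S-

C7H7O3S-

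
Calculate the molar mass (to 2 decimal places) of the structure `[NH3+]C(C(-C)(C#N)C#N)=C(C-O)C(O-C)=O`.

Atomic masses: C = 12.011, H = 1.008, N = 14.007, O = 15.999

Molecular formula: C9H12N3O3+.
M = 9×12.011 + 12×1.008 + 3×14.007 + 3×15.999 = 210.21 g/mol.

210.21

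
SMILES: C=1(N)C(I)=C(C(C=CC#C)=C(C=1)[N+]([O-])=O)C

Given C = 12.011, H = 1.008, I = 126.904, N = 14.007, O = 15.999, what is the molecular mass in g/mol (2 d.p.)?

328.11

Molecular formula: C11H9IN2O2.
M = 11×12.011 + 9×1.008 + 1×126.904 + 2×14.007 + 2×15.999 = 328.11 g/mol.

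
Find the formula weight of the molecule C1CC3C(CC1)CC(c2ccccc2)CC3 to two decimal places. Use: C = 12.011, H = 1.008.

Molecular formula: C16H22.
M = 16×12.011 + 22×1.008 = 214.35 g/mol.

214.35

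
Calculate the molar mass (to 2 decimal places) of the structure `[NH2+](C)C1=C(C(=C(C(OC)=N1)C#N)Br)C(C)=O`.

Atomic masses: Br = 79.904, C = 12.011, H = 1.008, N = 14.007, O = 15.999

285.12

Molecular formula: C10H11BrN3O2+.
M = 1×79.904 + 10×12.011 + 11×1.008 + 3×14.007 + 2×15.999 = 285.12 g/mol.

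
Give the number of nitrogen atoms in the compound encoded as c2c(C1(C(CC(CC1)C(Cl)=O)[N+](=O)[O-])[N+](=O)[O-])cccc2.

The symbol for nitrogen appears 2 times in the SMILES.

2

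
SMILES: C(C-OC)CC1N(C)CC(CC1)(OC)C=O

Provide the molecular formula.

Heavy atoms from the SMILES: 12 C, 1 N, 3 O.
Implicit hydrogens by atom environment:
  6 × C: 2 H each → 12
  3 × C: 3 H each → 9
  3 × O: no H
  2 × C: 1 H each → 2
  1 × C: no H
  1 × N: no H
  Total hydrogens = 23.
Molecular formula: C12H23NO3

C12H23NO3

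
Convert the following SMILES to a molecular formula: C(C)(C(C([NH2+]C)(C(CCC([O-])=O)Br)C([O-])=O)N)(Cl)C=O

Heavy atoms from the SMILES: 1 Br, 11 C, 1 Cl, 2 N, 5 O.
Implicit hydrogens by atom environment:
  4 × C: no H
  3 × C: 1 H each → 3
  3 × O: no H
  2 × C: 3 H each → 6
  2 × C: 2 H each → 4
  2 × O (charge -1): no H
  1 × Br: no H
  1 × Cl: no H
  1 × N: 2 H
  1 × N (charge +1): 2 H
  Total hydrogens = 17.
Net charge -1.
Molecular formula: C11H17BrClN2O5-

C11H17BrClN2O5-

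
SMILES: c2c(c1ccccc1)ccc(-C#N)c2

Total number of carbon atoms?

The symbol for carbon appears 13 times in the SMILES. Lowercase c denotes aromatic carbon and counts toward C.

13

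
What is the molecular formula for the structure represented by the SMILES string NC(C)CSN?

C3H10N2S

Heavy atoms from the SMILES: 3 C, 2 N, 1 S.
Implicit hydrogens by atom environment:
  2 × N: 2 H each → 4
  1 × C: 3 H
  1 × C: 2 H
  1 × C: 1 H
  1 × S: no H
  Total hydrogens = 10.
Molecular formula: C3H10N2S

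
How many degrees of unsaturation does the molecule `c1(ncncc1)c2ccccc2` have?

8

Molecular formula from the SMILES: C10H8N2.
DoU = (2C + 2 + N − H − X)/2 = (2·10 + 2 + 2 − 8 − 0)/2 = 16/2 = 8.
(Structurally: 2 ring(s) + 6 π bond(s) = 8.)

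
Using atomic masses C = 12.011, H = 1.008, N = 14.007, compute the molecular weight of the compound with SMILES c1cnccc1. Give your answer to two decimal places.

79.10

Molecular formula: C5H5N.
M = 5×12.011 + 5×1.008 + 1×14.007 = 79.10 g/mol.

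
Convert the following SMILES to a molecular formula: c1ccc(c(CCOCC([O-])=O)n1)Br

Heavy atoms from the SMILES: 1 Br, 9 C, 1 N, 3 O.
Implicit hydrogens by atom environment:
  3 × C: 2 H each → 6
  3 × C (aromatic): 1 H each → 3
  2 × C (aromatic): no H
  2 × O: no H
  1 × Br: no H
  1 × C: no H
  1 × N (aromatic): no H
  1 × O (charge -1): no H
  Total hydrogens = 9.
Net charge -1.
Molecular formula: C9H9BrNO3-

C9H9BrNO3-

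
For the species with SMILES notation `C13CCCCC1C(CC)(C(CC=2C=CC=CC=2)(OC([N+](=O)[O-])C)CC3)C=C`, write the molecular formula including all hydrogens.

C23H33NO3

Heavy atoms from the SMILES: 23 C, 1 N, 3 O.
Implicit hydrogens by atom environment:
  9 × C: 2 H each → 18
  5 × C (aromatic): 1 H each → 5
  4 × C: 1 H each → 4
  2 × C: 3 H each → 6
  2 × C: no H
  2 × O: no H
  1 × C (aromatic): no H
  1 × N (charge +1): no H
  1 × O (charge -1): no H
  Total hydrogens = 33.
Molecular formula: C23H33NO3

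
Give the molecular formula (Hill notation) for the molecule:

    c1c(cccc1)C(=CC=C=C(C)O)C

Heavy atoms from the SMILES: 13 C, 1 O.
Implicit hydrogens by atom environment:
  5 × C (aromatic): 1 H each → 5
  3 × C: no H
  2 × C: 3 H each → 6
  2 × C: 1 H each → 2
  1 × C (aromatic): no H
  1 × O: 1 H
  Total hydrogens = 14.
Molecular formula: C13H14O

C13H14O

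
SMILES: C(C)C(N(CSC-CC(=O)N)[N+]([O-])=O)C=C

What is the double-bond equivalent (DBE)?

3

Molecular formula from the SMILES: C9H17N3O3S.
DoU = (2C + 2 + N − H − X)/2 = (2·9 + 2 + 3 − 17 − 0)/2 = 6/2 = 3.
(Structurally: 0 ring(s) + 3 π bond(s) = 3.)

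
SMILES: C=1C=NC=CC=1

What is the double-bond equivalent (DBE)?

4

Molecular formula from the SMILES: C5H5N.
DoU = (2C + 2 + N − H − X)/2 = (2·5 + 2 + 1 − 5 − 0)/2 = 8/2 = 4.
(Structurally: 1 ring(s) + 3 π bond(s) = 4.)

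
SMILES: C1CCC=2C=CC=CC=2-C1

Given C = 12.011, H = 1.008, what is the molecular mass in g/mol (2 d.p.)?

Molecular formula: C10H12.
M = 10×12.011 + 12×1.008 = 132.21 g/mol.

132.21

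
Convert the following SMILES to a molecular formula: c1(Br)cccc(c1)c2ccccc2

Heavy atoms from the SMILES: 1 Br, 12 C.
Implicit hydrogens by atom environment:
  9 × C (aromatic): 1 H each → 9
  3 × C (aromatic): no H
  1 × Br: no H
  Total hydrogens = 9.
Molecular formula: C12H9Br

C12H9Br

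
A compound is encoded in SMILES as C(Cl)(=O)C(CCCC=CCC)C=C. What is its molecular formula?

C11H17ClO

Heavy atoms from the SMILES: 11 C, 1 Cl, 1 O.
Implicit hydrogens by atom environment:
  5 × C: 2 H each → 10
  4 × C: 1 H each → 4
  1 × C: 3 H
  1 × C: no H
  1 × Cl: no H
  1 × O: no H
  Total hydrogens = 17.
Molecular formula: C11H17ClO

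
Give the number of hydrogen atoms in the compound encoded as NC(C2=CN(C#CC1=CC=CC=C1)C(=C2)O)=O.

10

Hydrogens are implicit in SMILES; fill each atom to its normal valence:
  7 × C (aromatic): 1 H each → 7
  3 × C (aromatic): no H
  3 × C: no H
  1 × N: 2 H
  1 × N (aromatic): no H
  1 × O: 1 H
  1 × O: no H
  Total hydrogens = 10.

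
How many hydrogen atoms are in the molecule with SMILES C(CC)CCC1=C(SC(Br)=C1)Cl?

Hydrogens are implicit in SMILES; fill each atom to its normal valence:
  4 × C: 2 H each → 8
  3 × C (aromatic): no H
  1 × Br: no H
  1 × C: 3 H
  1 × C (aromatic): 1 H
  1 × Cl: no H
  1 × S (aromatic): no H
  Total hydrogens = 12.

12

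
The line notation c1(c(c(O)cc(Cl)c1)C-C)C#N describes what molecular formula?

Heavy atoms from the SMILES: 9 C, 1 Cl, 1 N, 1 O.
Implicit hydrogens by atom environment:
  4 × C (aromatic): no H
  2 × C (aromatic): 1 H each → 2
  1 × C: 3 H
  1 × C: 2 H
  1 × C: no H
  1 × Cl: no H
  1 × N: no H
  1 × O: 1 H
  Total hydrogens = 8.
Molecular formula: C9H8ClNO

C9H8ClNO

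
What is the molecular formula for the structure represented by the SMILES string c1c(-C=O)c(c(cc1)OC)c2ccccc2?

Heavy atoms from the SMILES: 14 C, 2 O.
Implicit hydrogens by atom environment:
  8 × C (aromatic): 1 H each → 8
  4 × C (aromatic): no H
  2 × O: no H
  1 × C: 3 H
  1 × C: 1 H
  Total hydrogens = 12.
Molecular formula: C14H12O2

C14H12O2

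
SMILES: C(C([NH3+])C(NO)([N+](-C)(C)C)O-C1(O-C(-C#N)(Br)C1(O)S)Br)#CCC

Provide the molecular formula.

[C13H22Br2N4O4S]2+

Heavy atoms from the SMILES: 2 Br, 13 C, 4 N, 4 O, 1 S.
Implicit hydrogens by atom environment:
  7 × C: no H
  4 × C: 3 H each → 12
  2 × Br: no H
  2 × O: 1 H each → 2
  2 × O: no H
  1 × C: 2 H
  1 × C: 1 H
  1 × N (charge +1): 3 H
  1 × N: 1 H
  1 × N: no H
  1 × N (charge +1): no H
  1 × S: 1 H
  Total hydrogens = 22.
Net charge +2.
Molecular formula: [C13H22Br2N4O4S]2+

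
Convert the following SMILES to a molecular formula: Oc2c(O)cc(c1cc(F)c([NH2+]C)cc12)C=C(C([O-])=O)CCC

Heavy atoms from the SMILES: 17 C, 1 F, 1 N, 4 O.
Implicit hydrogens by atom environment:
  7 × C (aromatic): no H
  3 × C (aromatic): 1 H each → 3
  2 × C: 3 H each → 6
  2 × C: 2 H each → 4
  2 × C: no H
  2 × O: 1 H each → 2
  1 × C: 1 H
  1 × F: no H
  1 × N (charge +1): 2 H
  1 × O: no H
  1 × O (charge -1): no H
  Total hydrogens = 18.
Molecular formula: C17H18FNO4

C17H18FNO4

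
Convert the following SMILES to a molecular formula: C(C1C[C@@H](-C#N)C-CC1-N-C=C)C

Heavy atoms from the SMILES: 11 C, 2 N.
Implicit hydrogens by atom environment:
  5 × C: 2 H each → 10
  4 × C: 1 H each → 4
  1 × C: 3 H
  1 × C: no H
  1 × N: 1 H
  1 × N: no H
  Total hydrogens = 18.
Molecular formula: C11H18N2

C11H18N2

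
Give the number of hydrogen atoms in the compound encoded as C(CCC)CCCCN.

19

Hydrogens are implicit in SMILES; fill each atom to its normal valence:
  7 × C: 2 H each → 14
  1 × C: 3 H
  1 × N: 2 H
  Total hydrogens = 19.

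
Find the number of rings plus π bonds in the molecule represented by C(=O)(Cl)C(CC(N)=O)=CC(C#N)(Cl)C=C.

Molecular formula from the SMILES: C9H8Cl2N2O2.
DoU = (2C + 2 + N − H − X)/2 = (2·9 + 2 + 2 − 8 − 2)/2 = 12/2 = 6.
(Structurally: 0 ring(s) + 6 π bond(s) = 6.)

6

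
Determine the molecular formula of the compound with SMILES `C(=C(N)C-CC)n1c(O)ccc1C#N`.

C10H13N3O

Heavy atoms from the SMILES: 10 C, 3 N, 1 O.
Implicit hydrogens by atom environment:
  2 × C: 2 H each → 4
  2 × C (aromatic): 1 H each → 2
  2 × C (aromatic): no H
  2 × C: no H
  1 × C: 3 H
  1 × C: 1 H
  1 × N: 2 H
  1 × N (aromatic): no H
  1 × N: no H
  1 × O: 1 H
  Total hydrogens = 13.
Molecular formula: C10H13N3O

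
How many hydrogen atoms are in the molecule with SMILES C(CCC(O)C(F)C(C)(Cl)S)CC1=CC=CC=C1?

Hydrogens are implicit in SMILES; fill each atom to its normal valence:
  5 × C (aromatic): 1 H each → 5
  4 × C: 2 H each → 8
  2 × C: 1 H each → 2
  1 × C: 3 H
  1 × C: no H
  1 × C (aromatic): no H
  1 × Cl: no H
  1 × F: no H
  1 × O: 1 H
  1 × S: 1 H
  Total hydrogens = 20.

20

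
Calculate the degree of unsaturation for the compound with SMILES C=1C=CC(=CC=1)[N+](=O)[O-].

Molecular formula from the SMILES: C6H5NO2.
DoU = (2C + 2 + N − H − X)/2 = (2·6 + 2 + 1 − 5 − 0)/2 = 10/2 = 5.
(Structurally: 1 ring(s) + 4 π bond(s) = 5.)

5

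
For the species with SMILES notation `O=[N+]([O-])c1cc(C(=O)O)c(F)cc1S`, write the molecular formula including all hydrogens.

C7H4FNO4S

Heavy atoms from the SMILES: 7 C, 1 F, 1 N, 4 O, 1 S.
Implicit hydrogens by atom environment:
  4 × C (aromatic): no H
  2 × C (aromatic): 1 H each → 2
  2 × O: no H
  1 × C: no H
  1 × F: no H
  1 × N (charge +1): no H
  1 × O: 1 H
  1 × O (charge -1): no H
  1 × S: 1 H
  Total hydrogens = 4.
Molecular formula: C7H4FNO4S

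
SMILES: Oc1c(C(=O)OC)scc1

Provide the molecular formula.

Heavy atoms from the SMILES: 6 C, 3 O, 1 S.
Implicit hydrogens by atom environment:
  2 × C (aromatic): 1 H each → 2
  2 × C (aromatic): no H
  2 × O: no H
  1 × C: 3 H
  1 × C: no H
  1 × O: 1 H
  1 × S (aromatic): no H
  Total hydrogens = 6.
Molecular formula: C6H6O3S

C6H6O3S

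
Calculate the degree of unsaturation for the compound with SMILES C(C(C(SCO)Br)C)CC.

0

Molecular formula from the SMILES: C7H15BrOS.
DoU = (2C + 2 + N − H − X)/2 = (2·7 + 2 + 0 − 15 − 1)/2 = 0/2 = 0.
(Structurally: 0 ring(s) + 0 π bond(s) = 0.)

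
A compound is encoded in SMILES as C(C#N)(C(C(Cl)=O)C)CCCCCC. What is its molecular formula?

Heavy atoms from the SMILES: 11 C, 1 Cl, 1 N, 1 O.
Implicit hydrogens by atom environment:
  5 × C: 2 H each → 10
  2 × C: 3 H each → 6
  2 × C: 1 H each → 2
  2 × C: no H
  1 × Cl: no H
  1 × N: no H
  1 × O: no H
  Total hydrogens = 18.
Molecular formula: C11H18ClNO

C11H18ClNO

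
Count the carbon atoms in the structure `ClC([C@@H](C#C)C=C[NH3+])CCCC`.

10

The symbol for carbon appears 10 times in the SMILES. (Cl is a single chlorine, not C + l.)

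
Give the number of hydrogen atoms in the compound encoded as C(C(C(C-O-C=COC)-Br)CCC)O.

19

Hydrogens are implicit in SMILES; fill each atom to its normal valence:
  4 × C: 2 H each → 8
  4 × C: 1 H each → 4
  2 × C: 3 H each → 6
  2 × O: no H
  1 × Br: no H
  1 × O: 1 H
  Total hydrogens = 19.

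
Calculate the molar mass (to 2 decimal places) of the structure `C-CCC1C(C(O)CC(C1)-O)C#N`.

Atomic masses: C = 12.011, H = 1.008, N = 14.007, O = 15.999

Molecular formula: C10H17NO2.
M = 10×12.011 + 17×1.008 + 1×14.007 + 2×15.999 = 183.25 g/mol.

183.25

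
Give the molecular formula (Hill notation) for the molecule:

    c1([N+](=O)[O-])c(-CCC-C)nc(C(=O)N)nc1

Heavy atoms from the SMILES: 9 C, 4 N, 3 O.
Implicit hydrogens by atom environment:
  3 × C: 2 H each → 6
  3 × C (aromatic): no H
  2 × N (aromatic): no H
  2 × O: no H
  1 × C: 3 H
  1 × C (aromatic): 1 H
  1 × C: no H
  1 × N: 2 H
  1 × N (charge +1): no H
  1 × O (charge -1): no H
  Total hydrogens = 12.
Molecular formula: C9H12N4O3

C9H12N4O3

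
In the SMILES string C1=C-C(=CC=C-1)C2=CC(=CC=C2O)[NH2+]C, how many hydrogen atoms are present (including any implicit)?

Hydrogens are implicit in SMILES; fill each atom to its normal valence:
  8 × C (aromatic): 1 H each → 8
  4 × C (aromatic): no H
  1 × C: 3 H
  1 × N (charge +1): 2 H
  1 × O: 1 H
  Total hydrogens = 14.

14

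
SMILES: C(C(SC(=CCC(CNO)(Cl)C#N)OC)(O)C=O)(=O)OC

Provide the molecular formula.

C11H15ClN2O6S

Heavy atoms from the SMILES: 11 C, 1 Cl, 2 N, 6 O, 1 S.
Implicit hydrogens by atom environment:
  5 × C: no H
  4 × O: no H
  2 × C: 3 H each → 6
  2 × C: 2 H each → 4
  2 × C: 1 H each → 2
  2 × O: 1 H each → 2
  1 × Cl: no H
  1 × N: 1 H
  1 × N: no H
  1 × S: no H
  Total hydrogens = 15.
Molecular formula: C11H15ClN2O6S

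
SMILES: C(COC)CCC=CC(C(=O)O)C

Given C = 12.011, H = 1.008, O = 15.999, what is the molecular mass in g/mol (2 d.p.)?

186.25

Molecular formula: C10H18O3.
M = 10×12.011 + 18×1.008 + 3×15.999 = 186.25 g/mol.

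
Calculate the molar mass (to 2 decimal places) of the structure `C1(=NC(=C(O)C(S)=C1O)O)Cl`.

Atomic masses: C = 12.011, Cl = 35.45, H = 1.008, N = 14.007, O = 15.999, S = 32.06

193.60

Molecular formula: C5H4ClNO3S.
M = 5×12.011 + 1×35.45 + 4×1.008 + 1×14.007 + 3×15.999 + 1×32.06 = 193.60 g/mol.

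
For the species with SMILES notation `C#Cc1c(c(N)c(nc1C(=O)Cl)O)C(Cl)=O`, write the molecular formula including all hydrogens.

C9H4Cl2N2O3

Heavy atoms from the SMILES: 9 C, 2 Cl, 2 N, 3 O.
Implicit hydrogens by atom environment:
  5 × C (aromatic): no H
  3 × C: no H
  2 × Cl: no H
  2 × O: no H
  1 × C: 1 H
  1 × N: 2 H
  1 × N (aromatic): no H
  1 × O: 1 H
  Total hydrogens = 4.
Molecular formula: C9H4Cl2N2O3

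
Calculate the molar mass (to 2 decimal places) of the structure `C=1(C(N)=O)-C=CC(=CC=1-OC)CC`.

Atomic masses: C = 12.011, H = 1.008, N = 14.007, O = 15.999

179.22

Molecular formula: C10H13NO2.
M = 10×12.011 + 13×1.008 + 1×14.007 + 2×15.999 = 179.22 g/mol.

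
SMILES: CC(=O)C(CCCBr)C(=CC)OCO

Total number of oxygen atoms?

The symbol for oxygen appears 3 times in the SMILES.

3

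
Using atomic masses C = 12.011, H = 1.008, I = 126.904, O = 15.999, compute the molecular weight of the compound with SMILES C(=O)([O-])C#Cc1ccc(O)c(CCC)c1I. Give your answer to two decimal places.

Molecular formula: C12H10IO3-.
M = 12×12.011 + 10×1.008 + 1×126.904 + 3×15.999 = 329.11 g/mol.

329.11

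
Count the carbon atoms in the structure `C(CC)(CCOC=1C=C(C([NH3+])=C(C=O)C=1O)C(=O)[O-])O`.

The symbol for carbon appears 13 times in the SMILES.

13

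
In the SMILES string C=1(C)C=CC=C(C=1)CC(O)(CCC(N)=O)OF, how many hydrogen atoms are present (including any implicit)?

16

Hydrogens are implicit in SMILES; fill each atom to its normal valence:
  4 × C (aromatic): 1 H each → 4
  3 × C: 2 H each → 6
  2 × C: no H
  2 × C (aromatic): no H
  2 × O: no H
  1 × C: 3 H
  1 × F: no H
  1 × N: 2 H
  1 × O: 1 H
  Total hydrogens = 16.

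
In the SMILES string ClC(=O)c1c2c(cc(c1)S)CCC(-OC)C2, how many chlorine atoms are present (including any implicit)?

1

The symbol for chlorine appears 1 time in the SMILES.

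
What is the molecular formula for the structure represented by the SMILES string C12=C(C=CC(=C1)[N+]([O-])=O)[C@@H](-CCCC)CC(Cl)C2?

C14H18ClNO2

Heavy atoms from the SMILES: 14 C, 1 Cl, 1 N, 2 O.
Implicit hydrogens by atom environment:
  5 × C: 2 H each → 10
  3 × C (aromatic): 1 H each → 3
  3 × C (aromatic): no H
  2 × C: 1 H each → 2
  1 × C: 3 H
  1 × Cl: no H
  1 × N (charge +1): no H
  1 × O: no H
  1 × O (charge -1): no H
  Total hydrogens = 18.
Molecular formula: C14H18ClNO2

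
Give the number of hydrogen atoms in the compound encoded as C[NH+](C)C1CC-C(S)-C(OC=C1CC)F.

21

Hydrogens are implicit in SMILES; fill each atom to its normal valence:
  4 × C: 1 H each → 4
  3 × C: 3 H each → 9
  3 × C: 2 H each → 6
  1 × C: no H
  1 × F: no H
  1 × N (charge +1): 1 H
  1 × O: no H
  1 × S: 1 H
  Total hydrogens = 21.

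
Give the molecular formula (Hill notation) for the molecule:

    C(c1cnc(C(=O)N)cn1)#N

C6H4N4O

Heavy atoms from the SMILES: 6 C, 4 N, 1 O.
Implicit hydrogens by atom environment:
  2 × C (aromatic): 1 H each → 2
  2 × C (aromatic): no H
  2 × C: no H
  2 × N (aromatic): no H
  1 × N: 2 H
  1 × N: no H
  1 × O: no H
  Total hydrogens = 4.
Molecular formula: C6H4N4O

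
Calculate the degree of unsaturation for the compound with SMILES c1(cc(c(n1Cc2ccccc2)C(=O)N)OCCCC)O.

8

Molecular formula from the SMILES: C16H20N2O3.
DoU = (2C + 2 + N − H − X)/2 = (2·16 + 2 + 2 − 20 − 0)/2 = 16/2 = 8.
(Structurally: 2 ring(s) + 6 π bond(s) = 8.)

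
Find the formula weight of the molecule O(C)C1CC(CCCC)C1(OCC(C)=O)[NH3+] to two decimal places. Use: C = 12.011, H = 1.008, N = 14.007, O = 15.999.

Molecular formula: C12H24NO3+.
M = 12×12.011 + 24×1.008 + 1×14.007 + 3×15.999 = 230.33 g/mol.

230.33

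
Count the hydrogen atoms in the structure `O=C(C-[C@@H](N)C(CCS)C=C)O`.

15

Hydrogens are implicit in SMILES; fill each atom to its normal valence:
  4 × C: 2 H each → 8
  3 × C: 1 H each → 3
  1 × C: no H
  1 × N: 2 H
  1 × O: 1 H
  1 × O: no H
  1 × S: 1 H
  Total hydrogens = 15.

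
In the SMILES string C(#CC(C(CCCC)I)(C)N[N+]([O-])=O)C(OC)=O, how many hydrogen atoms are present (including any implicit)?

Hydrogens are implicit in SMILES; fill each atom to its normal valence:
  4 × C: no H
  3 × C: 3 H each → 9
  3 × C: 2 H each → 6
  3 × O: no H
  1 × C: 1 H
  1 × I: no H
  1 × N: 1 H
  1 × N (charge +1): no H
  1 × O (charge -1): no H
  Total hydrogens = 17.

17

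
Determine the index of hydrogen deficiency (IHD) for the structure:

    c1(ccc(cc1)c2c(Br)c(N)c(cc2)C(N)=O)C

Molecular formula from the SMILES: C14H13BrN2O.
DoU = (2C + 2 + N − H − X)/2 = (2·14 + 2 + 2 − 13 − 1)/2 = 18/2 = 9.
(Structurally: 2 ring(s) + 7 π bond(s) = 9.)

9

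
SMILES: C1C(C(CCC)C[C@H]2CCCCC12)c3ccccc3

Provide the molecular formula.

Heavy atoms from the SMILES: 19 C.
Implicit hydrogens by atom environment:
  8 × C: 2 H each → 16
  5 × C (aromatic): 1 H each → 5
  4 × C: 1 H each → 4
  1 × C: 3 H
  1 × C (aromatic): no H
  Total hydrogens = 28.
Molecular formula: C19H28

C19H28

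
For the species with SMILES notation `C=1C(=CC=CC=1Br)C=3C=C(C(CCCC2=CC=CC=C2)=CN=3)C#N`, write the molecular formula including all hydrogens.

Heavy atoms from the SMILES: 1 Br, 21 C, 2 N.
Implicit hydrogens by atom environment:
  11 × C (aromatic): 1 H each → 11
  6 × C (aromatic): no H
  3 × C: 2 H each → 6
  1 × Br: no H
  1 × C: no H
  1 × N (aromatic): no H
  1 × N: no H
  Total hydrogens = 17.
Molecular formula: C21H17BrN2

C21H17BrN2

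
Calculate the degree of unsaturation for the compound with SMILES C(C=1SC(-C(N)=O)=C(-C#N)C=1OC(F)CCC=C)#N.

Molecular formula from the SMILES: C12H10FN3O2S.
DoU = (2C + 2 + N − H − X)/2 = (2·12 + 2 + 3 − 10 − 1)/2 = 18/2 = 9.
(Structurally: 1 ring(s) + 8 π bond(s) = 9.)

9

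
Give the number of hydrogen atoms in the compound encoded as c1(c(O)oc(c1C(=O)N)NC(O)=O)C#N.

5

Hydrogens are implicit in SMILES; fill each atom to its normal valence:
  4 × C (aromatic): no H
  3 × C: no H
  2 × O: 1 H each → 2
  2 × O: no H
  1 × N: 2 H
  1 × N: 1 H
  1 × N: no H
  1 × O (aromatic): no H
  Total hydrogens = 5.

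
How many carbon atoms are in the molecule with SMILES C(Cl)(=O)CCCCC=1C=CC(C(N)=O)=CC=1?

The symbol for carbon appears 12 times in the SMILES. (Cl is a single chlorine, not C + l.)

12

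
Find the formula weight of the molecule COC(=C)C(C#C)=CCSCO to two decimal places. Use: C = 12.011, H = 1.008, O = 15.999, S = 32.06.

Molecular formula: C9H12O2S.
M = 9×12.011 + 12×1.008 + 2×15.999 + 1×32.06 = 184.25 g/mol.

184.25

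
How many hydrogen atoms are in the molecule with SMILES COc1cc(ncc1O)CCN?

12

Hydrogens are implicit in SMILES; fill each atom to its normal valence:
  3 × C (aromatic): no H
  2 × C: 2 H each → 4
  2 × C (aromatic): 1 H each → 2
  1 × C: 3 H
  1 × N: 2 H
  1 × N (aromatic): no H
  1 × O: 1 H
  1 × O: no H
  Total hydrogens = 12.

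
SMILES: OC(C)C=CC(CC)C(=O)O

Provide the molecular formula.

Heavy atoms from the SMILES: 8 C, 3 O.
Implicit hydrogens by atom environment:
  4 × C: 1 H each → 4
  2 × C: 3 H each → 6
  2 × O: 1 H each → 2
  1 × C: 2 H
  1 × C: no H
  1 × O: no H
  Total hydrogens = 14.
Molecular formula: C8H14O3

C8H14O3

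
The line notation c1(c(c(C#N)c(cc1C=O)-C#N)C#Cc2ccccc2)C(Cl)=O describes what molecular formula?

C18H7ClN2O2

Heavy atoms from the SMILES: 18 C, 1 Cl, 2 N, 2 O.
Implicit hydrogens by atom environment:
  6 × C (aromatic): 1 H each → 6
  6 × C (aromatic): no H
  5 × C: no H
  2 × N: no H
  2 × O: no H
  1 × C: 1 H
  1 × Cl: no H
  Total hydrogens = 7.
Molecular formula: C18H7ClN2O2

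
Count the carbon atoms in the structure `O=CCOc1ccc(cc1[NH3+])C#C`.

10

The symbol for carbon appears 10 times in the SMILES. Lowercase c denotes aromatic carbon and counts toward C.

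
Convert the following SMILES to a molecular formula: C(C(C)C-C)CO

C6H14O

Heavy atoms from the SMILES: 6 C, 1 O.
Implicit hydrogens by atom environment:
  3 × C: 2 H each → 6
  2 × C: 3 H each → 6
  1 × C: 1 H
  1 × O: 1 H
  Total hydrogens = 14.
Molecular formula: C6H14O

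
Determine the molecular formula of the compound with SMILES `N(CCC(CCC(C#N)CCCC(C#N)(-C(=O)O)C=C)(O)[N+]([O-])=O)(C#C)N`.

C17H23N5O5

Heavy atoms from the SMILES: 17 C, 5 N, 5 O.
Implicit hydrogens by atom environment:
  8 × C: 2 H each → 16
  6 × C: no H
  3 × C: 1 H each → 3
  3 × N: no H
  2 × O: 1 H each → 2
  2 × O: no H
  1 × N: 2 H
  1 × N (charge +1): no H
  1 × O (charge -1): no H
  Total hydrogens = 23.
Molecular formula: C17H23N5O5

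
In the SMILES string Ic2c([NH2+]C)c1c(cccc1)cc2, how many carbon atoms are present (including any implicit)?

11

The symbol for carbon appears 11 times in the SMILES. Lowercase c denotes aromatic carbon and counts toward C.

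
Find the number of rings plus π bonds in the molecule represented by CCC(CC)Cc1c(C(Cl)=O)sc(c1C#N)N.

6

Molecular formula from the SMILES: C12H15ClN2OS.
DoU = (2C + 2 + N − H − X)/2 = (2·12 + 2 + 2 − 15 − 1)/2 = 12/2 = 6.
(Structurally: 1 ring(s) + 5 π bond(s) = 6.)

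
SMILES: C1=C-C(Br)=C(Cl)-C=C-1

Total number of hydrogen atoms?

4

Hydrogens are implicit in SMILES; fill each atom to its normal valence:
  4 × C (aromatic): 1 H each → 4
  2 × C (aromatic): no H
  1 × Br: no H
  1 × Cl: no H
  Total hydrogens = 4.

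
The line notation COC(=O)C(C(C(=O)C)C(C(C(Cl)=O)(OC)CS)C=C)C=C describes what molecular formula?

Heavy atoms from the SMILES: 15 C, 1 Cl, 5 O, 1 S.
Implicit hydrogens by atom environment:
  5 × C: 1 H each → 5
  5 × O: no H
  4 × C: no H
  3 × C: 3 H each → 9
  3 × C: 2 H each → 6
  1 × Cl: no H
  1 × S: 1 H
  Total hydrogens = 21.
Molecular formula: C15H21ClO5S

C15H21ClO5S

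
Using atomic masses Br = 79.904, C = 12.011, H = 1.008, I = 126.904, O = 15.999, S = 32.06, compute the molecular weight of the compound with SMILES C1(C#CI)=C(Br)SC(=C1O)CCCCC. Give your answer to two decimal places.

Molecular formula: C11H12BrIOS.
M = 1×79.904 + 11×12.011 + 12×1.008 + 1×126.904 + 1×15.999 + 1×32.06 = 399.08 g/mol.

399.08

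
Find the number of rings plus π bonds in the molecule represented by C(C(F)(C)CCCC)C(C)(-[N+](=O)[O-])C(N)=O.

2

Molecular formula from the SMILES: C10H19FN2O3.
DoU = (2C + 2 + N − H − X)/2 = (2·10 + 2 + 2 − 19 − 1)/2 = 4/2 = 2.
(Structurally: 0 ring(s) + 2 π bond(s) = 2.)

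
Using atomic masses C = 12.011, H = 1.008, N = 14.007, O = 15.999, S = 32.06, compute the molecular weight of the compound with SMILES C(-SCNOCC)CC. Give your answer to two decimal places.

149.25

Molecular formula: C6H15NOS.
M = 6×12.011 + 15×1.008 + 1×14.007 + 1×15.999 + 1×32.06 = 149.25 g/mol.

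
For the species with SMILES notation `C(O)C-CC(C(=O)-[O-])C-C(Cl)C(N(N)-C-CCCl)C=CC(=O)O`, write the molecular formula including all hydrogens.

C14H23Cl2N2O5-

Heavy atoms from the SMILES: 14 C, 2 Cl, 2 N, 5 O.
Implicit hydrogens by atom environment:
  7 × C: 2 H each → 14
  5 × C: 1 H each → 5
  2 × C: no H
  2 × Cl: no H
  2 × O: 1 H each → 2
  2 × O: no H
  1 × N: 2 H
  1 × N: no H
  1 × O (charge -1): no H
  Total hydrogens = 23.
Net charge -1.
Molecular formula: C14H23Cl2N2O5-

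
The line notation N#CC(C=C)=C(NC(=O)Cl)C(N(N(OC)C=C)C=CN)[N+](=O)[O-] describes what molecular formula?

Heavy atoms from the SMILES: 12 C, 1 Cl, 6 N, 4 O.
Implicit hydrogens by atom environment:
  5 × C: 1 H each → 5
  4 × C: no H
  3 × N: no H
  3 × O: no H
  2 × C: 2 H each → 4
  1 × C: 3 H
  1 × Cl: no H
  1 × N: 2 H
  1 × N: 1 H
  1 × N (charge +1): no H
  1 × O (charge -1): no H
  Total hydrogens = 15.
Molecular formula: C12H15ClN6O4

C12H15ClN6O4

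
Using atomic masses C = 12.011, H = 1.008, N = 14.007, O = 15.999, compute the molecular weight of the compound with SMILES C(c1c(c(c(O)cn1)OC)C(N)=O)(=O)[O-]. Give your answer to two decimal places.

211.15

Molecular formula: C8H7N2O5-.
M = 8×12.011 + 7×1.008 + 2×14.007 + 5×15.999 = 211.15 g/mol.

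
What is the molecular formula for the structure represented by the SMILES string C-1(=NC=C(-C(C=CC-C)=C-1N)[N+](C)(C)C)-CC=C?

C15H24N3+

Heavy atoms from the SMILES: 15 C, 3 N.
Implicit hydrogens by atom environment:
  4 × C: 3 H each → 12
  4 × C (aromatic): no H
  3 × C: 2 H each → 6
  3 × C: 1 H each → 3
  1 × C (aromatic): 1 H
  1 × N: 2 H
  1 × N (aromatic): no H
  1 × N (charge +1): no H
  Total hydrogens = 24.
Net charge +1.
Molecular formula: C15H24N3+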